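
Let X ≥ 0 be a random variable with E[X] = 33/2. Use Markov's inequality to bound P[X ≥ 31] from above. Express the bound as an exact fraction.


μ = E[X] = 33/2, a = 31.
Markov: P[X ≥ 31] ≤ μ/a = (33/2)/31 = 33/62.
Numerically: ≈ 0.5323.
(Since a = 31 > μ = 16.5000, the bound 33/62 is < 1 and informative.)

P[X ≥ 31] ≤ 33/62 ≈ 0.5323.


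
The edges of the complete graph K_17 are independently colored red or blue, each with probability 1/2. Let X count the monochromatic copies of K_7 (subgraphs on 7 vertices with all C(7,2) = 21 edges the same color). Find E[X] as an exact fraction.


Let X = Σ_S X_S over the C(17, 7) = 19448 subsets S of size 7, where X_S = 1 if the K_7 on S is monochromatic.
For a fixed S, the K_7 on S has C(7, 2) = 21 edges. P[all 21 edges red] = (1/2)^21, and likewise for blue, so P[monochromatic] = 2·(1/2)^21 = 2^{1 − 21} = 1/1048576.
By linearity of expectation: E[X] = C(17, 7) · 2^{1 − 21} = 19448 · 1/1048576 = 2431/131072.
Numerically: E[X] ≈ 0.01855.

E[X] = C(17,7)·2^(1−C(7,2)) = 2431/131072 ≈ 0.01855.


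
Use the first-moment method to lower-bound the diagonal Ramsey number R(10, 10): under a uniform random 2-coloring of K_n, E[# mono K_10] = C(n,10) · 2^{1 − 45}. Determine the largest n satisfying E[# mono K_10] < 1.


We need C(n, 10) · 2^{1 − 45} < 1, i.e. C(n, 10) < 2^{45 − 1} = 17592186044416.
Check values of n near the boundary:
  n = 94: C(94, 10) = 9041256841903; 9041256841903 < 17592186044416? YES
  n = 95: C(95, 10) = 10104934117421; 10104934117421 < 17592186044416? YES
  n = 96: C(96, 10) = 11279926456656; 11279926456656 < 17592186044416? YES
  n = 97: C(97, 10) = 12576469727536; 12576469727536 < 17592186044416? YES
  n = 98: C(98, 10) = 14005614014756; 14005614014756 < 17592186044416? YES
  n = 99: C(99, 10) = 15579278510796; 15579278510796 < 17592186044416? YES
  n = 100: C(100, 10) = 17310309456440; 17310309456440 < 17592186044416? YES
  n = 101: C(101, 10) = 19212541264840; 19212541264840 < 17592186044416? NO
  n = 102: C(102, 10) = 21300860967540; 21300860967540 < 17592186044416? NO
The largest n with C(n, 10) < 17592186044416 is n = 100 (where E[X] = 2163788682055/2199023255552 ≈ 0.984). Hence R(10, 10) > 100, i.e. R(10, 10) ≥ 101.

Largest n = 100; hence R(10, 10) > 100.


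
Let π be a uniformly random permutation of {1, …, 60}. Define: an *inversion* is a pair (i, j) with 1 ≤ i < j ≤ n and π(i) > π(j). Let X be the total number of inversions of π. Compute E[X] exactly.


Write X = Σ X_I over the C(60, 2) = 1770 pairs i < j, with X_I the indicator of one inversion.
There are 1770 indicators.
For each fixed pair i < j, the values π(i) and π(j) are two distinct elements of {1, …, 60} in uniformly random order; by symmetry P[π(i) > π(j)] = 1/2.
By linearity: E[X] = 1770 · (1/2) = C(60, 2) · (1/2) = 1770/2 = 885 ≈ 885.0000.

E[X] = 885 = 885.0000.


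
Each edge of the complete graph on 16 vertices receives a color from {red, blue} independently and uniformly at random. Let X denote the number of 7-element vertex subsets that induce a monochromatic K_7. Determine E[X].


Let X = Σ_S X_S over the C(16, 7) = 11440 subsets S of size 7, where X_S = 1 if the K_7 on S is monochromatic.
For a fixed S, the K_7 on S has C(7, 2) = 21 edges. P[all 21 edges red] = (1/2)^21, and likewise for blue, so P[monochromatic] = 2·(1/2)^21 = 2^{1 − 21} = 1/1048576.
By linearity of expectation: E[X] = C(16, 7) · 2^{1 − 21} = 11440 · 1/1048576 = 715/65536.
Numerically: E[X] ≈ 0.01091.

E[X] = C(16,7)·2^(1−C(7,2)) = 715/65536 ≈ 0.01091.


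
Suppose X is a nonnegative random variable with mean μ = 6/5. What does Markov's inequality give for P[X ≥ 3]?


μ = E[X] = 6/5, a = 3.
Markov: P[X ≥ 3] ≤ μ/a = (6/5)/3 = 2/5.
Numerically: ≈ 0.400.
(Since a = 3 > μ = 1.200, the bound 2/5 is < 1 and informative.)

P[X ≥ 3] ≤ 2/5 ≈ 0.400.


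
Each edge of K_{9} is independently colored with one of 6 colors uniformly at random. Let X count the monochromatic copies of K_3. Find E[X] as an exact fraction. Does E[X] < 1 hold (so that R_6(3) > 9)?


E[X] = C(9, 3) · 6^{1 − 3} = 84 · 6^{−2} = 84/36.
As a reduced fraction: E[X] = 7/3 ≈ 2.33333.
Is E[X] < 1? NO.
Since E[X] ≥ 1, the first-moment bound is inconclusive at n = 9; it does NOT by itself certify R_6(3) > 9.

E[X] = 7/3 ≈ 2.33333; E[X] ≥ 1; first-moment method inconclusive here.


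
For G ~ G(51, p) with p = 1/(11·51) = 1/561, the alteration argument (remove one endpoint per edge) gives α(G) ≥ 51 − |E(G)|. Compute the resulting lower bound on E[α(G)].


E[|E(G)|] = C(51, 2)·p = 1275 · (1/561) = 25/11.
E[α(G)] ≥ n − E[|E(G)|] = 51 − 25/11 = 536/11.
Numerically: ≈ 48.72727.
(This is only a lower bound; the true E[α(G)] may be larger.)

E[α(G)] ≥ 536/11 ≈ 48.72727.


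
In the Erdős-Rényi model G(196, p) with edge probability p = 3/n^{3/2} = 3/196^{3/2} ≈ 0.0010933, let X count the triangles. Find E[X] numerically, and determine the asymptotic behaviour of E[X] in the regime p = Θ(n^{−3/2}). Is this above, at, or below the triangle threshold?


Number of potential triangles: C(196, 3) = 1235780.
Each occurs with probability p³ ≈ (0.0010933)³ ≈ 1.3068070e-09.
By linearity: E[X] = C(196, 3)·p³ ≈ 1235780 · 1.3068070e-09 ≈ 0.00161.
Since α = 3/2 > 1, p = c/n^{3/2} = o(1/n) is below the triangle threshold p ~ 1/n. Asymptotically E[X] ~ (c³/6)·n^{3(1−α)} = (3³/6)·n^{-1.5} → 0, so by Markov's inequality G has no triangles w.h.p.

E[X] ≈ 0.00161; in regime p = Θ(1/n^{3/2}) E[X] tends to 0 (below the triangle threshold p ~ 1/n).


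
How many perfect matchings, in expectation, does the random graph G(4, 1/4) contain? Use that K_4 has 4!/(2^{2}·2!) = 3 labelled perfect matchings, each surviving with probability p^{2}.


K_4 has 4!/(2^{2}·2!) = 3 labelled perfect matchings.
For each such perfect matching H, let X_H = 1 if all 2 edges of H are present in G. Then P[X_H = 1] = p^{2} = (1/4)^{2} = 1/16.
Summing the indicators: E[X] = Σ_H E[X_H] = 3 · p^{2} = 3 · 1/16 = 3/16.
Numerically: E[X] ≈ 0.1875.

E[X] = 3 · (1/4)^{2} = 3/16 ≈ 0.1875.


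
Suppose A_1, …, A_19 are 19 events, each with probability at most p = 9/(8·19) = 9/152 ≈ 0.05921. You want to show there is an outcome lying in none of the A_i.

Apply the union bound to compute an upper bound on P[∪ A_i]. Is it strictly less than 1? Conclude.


Union bound: P[∪_{i=1}^{19} A_i] ≤ Σ_i P[A_i] ≤ 19·p = 19·(9/152) = 9/8.
Numerically: 9/8 ≈ 1.12500.
Is 9/8 < 1? NO.
Since the bound 9/8 is ≥ 1, the union bound is uninformative here; it does NOT by itself certify existence.

19·p = 9/8 ≈ 1.12500; existence NOT certified by the union bound.


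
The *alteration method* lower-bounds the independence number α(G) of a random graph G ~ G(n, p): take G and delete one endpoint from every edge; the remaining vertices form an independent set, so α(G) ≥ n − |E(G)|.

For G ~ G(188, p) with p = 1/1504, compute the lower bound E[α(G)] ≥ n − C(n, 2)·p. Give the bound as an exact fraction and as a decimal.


E[|E(G)|] = C(188, 2)·p = 17578 · (1/1504) = 187/16.
E[α(G)] ≥ n − E[|E(G)|] = 188 − 187/16 = 2821/16.
Numerically: ≈ 176.312.
(This is only a lower bound; the true E[α(G)] may be larger.)

E[α(G)] ≥ 2821/16 ≈ 176.312.


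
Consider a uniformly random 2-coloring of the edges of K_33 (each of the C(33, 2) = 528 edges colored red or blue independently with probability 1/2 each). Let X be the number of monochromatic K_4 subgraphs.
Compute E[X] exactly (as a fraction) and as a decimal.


Let X = Σ_S X_S over the C(33, 4) = 40920 subsets S of size 4, where X_S = 1 if the K_4 on S is monochromatic.
For a fixed S, the K_4 on S has C(4, 2) = 6 edges. P[all 6 edges red] = (1/2)^6, and likewise for blue, so P[monochromatic] = 2·(1/2)^6 = 2^{1 − 6} = 1/32.
By linearity of expectation: E[X] = C(33, 4) · 2^{1 − 6} = 40920 · 1/32 = 5115/4.
Numerically: E[X] ≈ 1278.750.

E[X] = C(33,4)·2^(1−C(4,2)) = 5115/4 ≈ 1278.750.


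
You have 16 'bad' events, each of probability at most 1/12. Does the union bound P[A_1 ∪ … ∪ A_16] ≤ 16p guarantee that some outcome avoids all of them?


Union bound: P[∪_{i=1}^{16} A_i] ≤ Σ_i P[A_i] ≤ 16·p = 16·(1/12) = 4/3.
Numerically: 4/3 ≈ 1.33333.
Is 4/3 < 1? NO.
Since the bound 4/3 is ≥ 1, the union bound is uninformative here; it does NOT by itself certify existence.

16·p = 4/3 ≈ 1.33333; existence NOT certified by the union bound.


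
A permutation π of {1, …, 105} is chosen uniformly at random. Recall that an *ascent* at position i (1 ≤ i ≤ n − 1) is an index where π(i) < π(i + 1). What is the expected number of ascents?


Write X = Σ X_I over i = 1, …, 104, with X_I the indicator of one ascent.
There are 104 indicators.
For each fixed i, the pair (π(i), π(i+1)) is a uniformly random ordered pair of distinct values from {1, …, 105}; by symmetry P[π(i) < π(i+1)] = 1/2.
By linearity: E[X] = 104 · (1/2) = (105 − 1) · (1/2) = 52 ≈ 52.00000.

E[X] = 52 = 52.00000.


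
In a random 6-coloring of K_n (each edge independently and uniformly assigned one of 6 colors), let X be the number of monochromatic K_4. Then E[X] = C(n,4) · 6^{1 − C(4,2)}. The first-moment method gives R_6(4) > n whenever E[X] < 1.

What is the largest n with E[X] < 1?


We need C(n, 4) · 6^{1 − 6} < 1, i.e. C(n, 4) < 6^{6 − 1} = 7776.
Check values of n near the boundary:
  n = 19: C(19, 4) = 3876; 3876 < 7776? YES
  n = 20: C(20, 4) = 4845; 4845 < 7776? YES
  n = 21: C(21, 4) = 5985; 5985 < 7776? YES
  n = 22: C(22, 4) = 7315; 7315 < 7776? YES
  n = 23: C(23, 4) = 8855; 8855 < 7776? NO
  n = 24: C(24, 4) = 10626; 10626 < 7776? NO
The largest n with C(n, 4) < 7776 is n = 22 (where E[X] = 7315/7776 ≈ 0.941). Hence R_6(4) > 22, i.e. R_6(4) ≥ 23.

Largest n = 22; hence R_6(4) > 22.


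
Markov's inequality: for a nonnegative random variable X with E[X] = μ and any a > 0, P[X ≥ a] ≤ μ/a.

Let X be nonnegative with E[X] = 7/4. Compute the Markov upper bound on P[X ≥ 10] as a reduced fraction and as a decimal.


μ = E[X] = 7/4, a = 10.
Markov: P[X ≥ 10] ≤ μ/a = (7/4)/10 = 7/40.
Numerically: ≈ 0.1750.
(Since a = 10 > μ = 1.7500, the bound 7/40 is < 1 and informative.)

P[X ≥ 10] ≤ 7/40 ≈ 0.1750.


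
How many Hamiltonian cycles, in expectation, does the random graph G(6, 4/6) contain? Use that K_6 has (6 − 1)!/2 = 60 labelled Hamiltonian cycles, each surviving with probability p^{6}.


K_6 has (6 − 1)!/2 = 60 labelled Hamiltonian cycles.
For each such Hamiltonian cycle H, let X_H = 1 if all 6 edges of H are present in G. Then P[X_H = 1] = p^{6} = (2/3)^{6} = 64/729.
By linearity: E[X] = Σ_H E[X_H] = 60 · p^{6} = 60 · 64/729 = 1280/243.
Numerically: E[X] ≈ 5.27.

E[X] = 60 · (2/3)^{6} = 1280/243 ≈ 5.27.


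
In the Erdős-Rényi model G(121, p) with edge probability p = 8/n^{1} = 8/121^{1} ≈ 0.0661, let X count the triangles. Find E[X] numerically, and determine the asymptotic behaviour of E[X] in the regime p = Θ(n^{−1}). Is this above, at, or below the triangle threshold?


Number of potential triangles: C(121, 3) = 287980.
Each occurs with probability p³ ≈ (0.0661)³ ≈ 2.89011e-04.
By linearity: E[X] = C(121, 3)·p³ ≈ 287980 · 2.89011e-04 ≈ 83.229.
Here α = 1, so p = 8/n is exactly at the triangle threshold p ~ 1/n. Asymptotically E[X] → c³/6 = 8³/6 = 256/3 ≈ 85.333, a bounded constant. In this regime the triangle count is asymptotically Poisson(c³/6).

E[X] ≈ 83.229; in regime p = Θ(1/n^{1}) E[X] stays bounded (at the triangle threshold p ~ 1/n).


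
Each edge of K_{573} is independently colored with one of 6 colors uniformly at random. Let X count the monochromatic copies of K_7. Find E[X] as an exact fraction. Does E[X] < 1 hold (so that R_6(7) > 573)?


E[X] = C(573, 7) · 6^{1 − 21} = 3878597732564412 · 6^{−20} = 3878597732564412/3656158440062976.
As a reduced fraction: E[X] = 11970980656063/11284439629824 ≈ 1.0608.
Is E[X] < 1? NO.
Since E[X] ≥ 1, the first-moment bound is inconclusive at n = 573; it does NOT by itself certify R_6(7) > 573.

E[X] = 11970980656063/11284439629824 ≈ 1.0608; E[X] ≥ 1; first-moment method inconclusive here.


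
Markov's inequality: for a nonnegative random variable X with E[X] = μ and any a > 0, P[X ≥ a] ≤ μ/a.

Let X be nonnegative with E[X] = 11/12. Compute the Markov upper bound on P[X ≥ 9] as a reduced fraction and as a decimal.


μ = E[X] = 11/12, a = 9.
Markov: P[X ≥ 9] ≤ μ/a = (11/12)/9 = 11/108.
Numerically: ≈ 0.102.
(Since a = 9 > μ = 0.917, the bound 11/108 is < 1 and informative.)

P[X ≥ 9] ≤ 11/108 ≈ 0.102.


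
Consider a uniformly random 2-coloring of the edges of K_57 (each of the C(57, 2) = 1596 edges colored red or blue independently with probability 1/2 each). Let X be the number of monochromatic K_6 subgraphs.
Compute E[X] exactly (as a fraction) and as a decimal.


Let X = Σ_S X_S over the C(57, 6) = 36288252 subsets S of size 6, where X_S = 1 if the K_6 on S is monochromatic.
For a fixed S, the K_6 on S has C(6, 2) = 15 edges. P[all 15 edges red] = (1/2)^15, and likewise for blue, so P[monochromatic] = 2·(1/2)^15 = 2^{1 − 15} = 1/16384.
Summing: E[X] = C(57, 6) · 2^{1 − 15} = 36288252 · 1/16384 = 9072063/4096.
Numerically: E[X] ≈ 2214.85913.

E[X] = C(57,6)·2^(1−C(6,2)) = 9072063/4096 ≈ 2214.85913.


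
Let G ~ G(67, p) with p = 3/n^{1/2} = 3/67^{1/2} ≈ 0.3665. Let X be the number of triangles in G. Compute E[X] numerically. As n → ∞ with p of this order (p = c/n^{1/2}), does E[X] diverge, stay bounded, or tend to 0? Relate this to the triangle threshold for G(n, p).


Number of potential triangles: C(67, 3) = 47905.
Each occurs with probability p³ ≈ (0.3665)³ ≈ 4.923246e-02.
By linearity: E[X] = C(67, 3)·p³ ≈ 47905 · 4.923246e-02 ≈ 2358.4811.
Since α = 1/2 < 1, p = c/n^{1/2} ≫ 1/n is above the triangle threshold p ~ 1/n. Asymptotically E[X] ~ (c³/6)·n^{3(1−α)} = (3³/6)·n^{1.5} → ∞; triangles are abundant w.h.p.

E[X] ≈ 2358.4811; in regime p = Θ(1/n^{1/2}) E[X] diverges (above the triangle threshold p ~ 1/n).


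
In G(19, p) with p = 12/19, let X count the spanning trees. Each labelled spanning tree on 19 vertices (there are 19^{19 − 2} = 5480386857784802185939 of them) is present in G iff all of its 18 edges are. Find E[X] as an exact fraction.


K_19 has 19^{19 − 2} = 5480386857784802185939 labelled spanning trees.
For each such spanning tree H, let X_H = 1 if all 18 edges of H are present in G. Then P[X_H = 1] = p^{18} = (12/19)^{18} = 26623333280885243904/104127350297911241532841.
By linearity of expectation: E[X] = Σ_H E[X_H] = 5480386857784802185939 · p^{18} = 5480386857784802185939 · 26623333280885243904/104127350297911241532841 = 26623333280885243904/19.
Numerically: E[X] ≈ 1.4e+18.

E[X] = 5480386857784802185939 · (12/19)^{18} = 26623333280885243904/19 ≈ 1.4e+18.


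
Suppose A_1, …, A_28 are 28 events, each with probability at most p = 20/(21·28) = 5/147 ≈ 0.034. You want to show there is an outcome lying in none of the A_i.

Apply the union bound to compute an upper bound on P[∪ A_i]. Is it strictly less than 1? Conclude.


Union bound: P[∪_{i=1}^{28} A_i] ≤ Σ_i P[A_i] ≤ 28·p = 28·(5/147) = 20/21.
Numerically: 20/21 ≈ 0.952.
Is 20/21 < 1? YES.
Since P[∪ A_i] ≤ 20/21 < 1, the complement has P[∩ A_i^c] ≥ 1 − 20/21 = 1/21 > 0, so some outcome avoids every A_i.

28·p = 20/21 ≈ 0.952; existence CERTIFIED by the union bound.


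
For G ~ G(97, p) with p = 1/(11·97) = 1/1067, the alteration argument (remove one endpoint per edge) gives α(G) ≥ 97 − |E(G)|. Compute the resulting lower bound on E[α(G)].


E[|E(G)|] = C(97, 2)·p = 4656 · (1/1067) = 48/11.
E[α(G)] ≥ n − E[|E(G)|] = 97 − 48/11 = 1019/11.
Numerically: ≈ 92.636364.
(This is only a lower bound; the true E[α(G)] may be larger.)

E[α(G)] ≥ 1019/11 ≈ 92.636364.


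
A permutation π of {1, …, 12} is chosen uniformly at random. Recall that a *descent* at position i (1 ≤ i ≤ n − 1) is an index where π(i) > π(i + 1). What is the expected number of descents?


Write X = Σ X_I over i = 1, …, 11, with X_I the indicator of one descent.
There are 11 indicators.
For each fixed i, the pair (π(i), π(i+1)) is a uniformly random ordered pair of distinct values from {1, …, 12}; by symmetry P[π(i) > π(i+1)] = 1/2.
By linearity: E[X] = 11 · (1/2) = (12 − 1) · (1/2) = 11/2 ≈ 5.500000.

E[X] = 11/2 = 5.500000.


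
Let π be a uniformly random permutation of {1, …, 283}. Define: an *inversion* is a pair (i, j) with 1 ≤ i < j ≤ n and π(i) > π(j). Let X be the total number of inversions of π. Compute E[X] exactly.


Write X = Σ X_I over the C(283, 2) = 39903 pairs i < j, with X_I the indicator of one inversion.
There are 39903 indicators.
For each fixed pair i < j, the values π(i) and π(j) are two distinct elements of {1, …, 283} in uniformly random order; by symmetry P[π(i) > π(j)] = 1/2.
By linearity: E[X] = 39903 · (1/2) = C(283, 2) · (1/2) = 39903/2 = 39903/2 ≈ 19951.500.

E[X] = 39903/2 = 19951.500.


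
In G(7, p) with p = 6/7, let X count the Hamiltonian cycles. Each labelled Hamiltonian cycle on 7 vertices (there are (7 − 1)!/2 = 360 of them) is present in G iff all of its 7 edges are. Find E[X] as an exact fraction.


K_7 has (7 − 1)!/2 = 360 labelled Hamiltonian cycles.
For each such Hamiltonian cycle H, let X_H = 1 if all 7 edges of H are present in G. Then P[X_H = 1] = p^{7} = (6/7)^{7} = 279936/823543.
Summing the indicators: E[X] = Σ_H E[X_H] = 360 · p^{7} = 360 · 279936/823543 = 100776960/823543.
Numerically: E[X] ≈ 122.

E[X] = 360 · (6/7)^{7} = 100776960/823543 ≈ 122.


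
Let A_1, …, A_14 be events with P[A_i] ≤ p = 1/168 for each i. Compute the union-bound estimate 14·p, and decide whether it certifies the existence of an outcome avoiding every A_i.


Union bound: P[∪_{i=1}^{14} A_i] ≤ Σ_i P[A_i] ≤ 14·p = 14·(1/168) = 1/12.
Numerically: 1/12 ≈ 0.0833.
Is 1/12 < 1? YES.
Since P[∪ A_i] ≤ 1/12 < 1, the complement has P[∩ A_i^c] ≥ 1 − 1/12 = 11/12 > 0, so some outcome avoids every A_i.

14·p = 1/12 ≈ 0.0833; existence CERTIFIED by the union bound.


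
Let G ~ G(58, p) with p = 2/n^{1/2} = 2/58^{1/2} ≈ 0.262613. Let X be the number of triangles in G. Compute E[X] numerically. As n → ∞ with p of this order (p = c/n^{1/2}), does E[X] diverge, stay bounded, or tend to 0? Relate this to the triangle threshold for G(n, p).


Number of potential triangles: C(58, 3) = 30856.
Each occurs with probability p³ ≈ (0.262613)³ ≈ 1.81112321e-02.
By linearity: E[X] = C(58, 3)·p³ ≈ 30856 · 1.81112321e-02 ≈ 558.840178.
Since α = 1/2 < 1, p = c/n^{1/2} ≫ 1/n is above the triangle threshold p ~ 1/n. Asymptotically E[X] ~ (c³/6)·n^{3(1−α)} = (2³/6)·n^{1.5} → ∞; triangles are abundant w.h.p.

E[X] ≈ 558.840178; in regime p = Θ(1/n^{1/2}) E[X] diverges (above the triangle threshold p ~ 1/n).


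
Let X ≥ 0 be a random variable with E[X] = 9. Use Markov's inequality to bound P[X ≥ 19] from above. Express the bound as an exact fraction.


μ = E[X] = 9, a = 19.
Markov: P[X ≥ 19] ≤ μ/a = (9)/19 = 9/19.
Numerically: ≈ 0.47368.
(Since a = 19 > μ = 9.00000, the bound 9/19 is < 1 and informative.)

P[X ≥ 19] ≤ 9/19 ≈ 0.47368.


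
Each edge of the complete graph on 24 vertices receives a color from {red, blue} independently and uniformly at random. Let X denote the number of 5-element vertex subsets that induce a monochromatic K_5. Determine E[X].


Let X = Σ_S X_S over the C(24, 5) = 42504 subsets S of size 5, where X_S = 1 if the K_5 on S is monochromatic.
For a fixed S, the K_5 on S has C(5, 2) = 10 edges. P[all 10 edges red] = (1/2)^10, and likewise for blue, so P[monochromatic] = 2·(1/2)^10 = 2^{1 − 10} = 1/512.
By linearity of expectation: E[X] = C(24, 5) · 2^{1 − 10} = 42504 · 1/512 = 5313/64.
Numerically: E[X] ≈ 83.01562.

E[X] = C(24,5)·2^(1−C(5,2)) = 5313/64 ≈ 83.01562.


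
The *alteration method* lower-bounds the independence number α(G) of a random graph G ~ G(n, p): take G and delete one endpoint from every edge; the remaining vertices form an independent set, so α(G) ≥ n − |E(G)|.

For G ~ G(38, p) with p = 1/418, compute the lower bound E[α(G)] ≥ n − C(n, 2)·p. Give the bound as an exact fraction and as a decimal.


E[|E(G)|] = C(38, 2)·p = 703 · (1/418) = 37/22.
E[α(G)] ≥ n − E[|E(G)|] = 38 − 37/22 = 799/22.
Numerically: ≈ 36.318182.
(This is only a lower bound; the true E[α(G)] may be larger.)

E[α(G)] ≥ 799/22 ≈ 36.318182.


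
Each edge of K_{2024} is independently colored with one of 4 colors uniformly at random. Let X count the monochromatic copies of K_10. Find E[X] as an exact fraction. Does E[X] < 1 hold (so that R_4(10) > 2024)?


E[X] = C(2024, 10) · 4^{1 − 45} = 310936101848269937576192656 · 4^{−44} = 310936101848269937576192656/309485009821345068724781056.
As a reduced fraction: E[X] = 19433506365516871098512041/19342813113834066795298816 ≈ 1.004689.
Is E[X] < 1? NO.
Since E[X] ≥ 1, the first-moment bound is inconclusive at n = 2024; it does NOT by itself certify R_4(10) > 2024.

E[X] = 19433506365516871098512041/19342813113834066795298816 ≈ 1.004689; E[X] ≥ 1; first-moment method inconclusive here.


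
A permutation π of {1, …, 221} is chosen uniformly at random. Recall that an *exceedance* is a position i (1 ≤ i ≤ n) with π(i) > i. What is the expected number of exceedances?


Write X = Σ_{i=1}^{221} X_i, where X_i = 1_{π(i) > i}.
For each fixed i, π(i) is uniform over {1, …, 221} (marginal of a uniform permutation), so P[π(i) > i] = (n − i)/n. Summing: Σ_{i=1}^{221} (n − i)/n = (0 + 1 + … + 220)/221 = 221(221 − 1)/(2·221) = (221 − 1)/2.
Hence E[X] = Σ_{i=1}^{221} (221 − i)/221 = 110 ≈ 110.000000.

E[X] = 110 = 110.000000.


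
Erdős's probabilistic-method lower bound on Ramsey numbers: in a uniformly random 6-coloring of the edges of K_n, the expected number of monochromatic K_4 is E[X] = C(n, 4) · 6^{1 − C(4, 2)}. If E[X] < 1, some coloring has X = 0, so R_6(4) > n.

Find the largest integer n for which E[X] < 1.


We need C(n, 4) · 6^{1 − 6} < 1, i.e. C(n, 4) < 6^{6 − 1} = 7776.
Check values of n near the boundary:
  n = 16: C(16, 4) = 1820; 1820 < 7776? YES
  n = 17: C(17, 4) = 2380; 2380 < 7776? YES
  n = 18: C(18, 4) = 3060; 3060 < 7776? YES
  n = 19: C(19, 4) = 3876; 3876 < 7776? YES
  n = 20: C(20, 4) = 4845; 4845 < 7776? YES
  n = 21: C(21, 4) = 5985; 5985 < 7776? YES
  n = 22: C(22, 4) = 7315; 7315 < 7776? YES
  n = 23: C(23, 4) = 8855; 8855 < 7776? NO
  n = 24: C(24, 4) = 10626; 10626 < 7776? NO
  n = 25: C(25, 4) = 12650; 12650 < 7776? NO
The largest n with C(n, 4) < 7776 is n = 22 (where E[X] = 7315/7776 ≈ 0.94072). Hence R_6(4) > 22, i.e. R_6(4) ≥ 23.

Largest n = 22; hence R_6(4) > 22.


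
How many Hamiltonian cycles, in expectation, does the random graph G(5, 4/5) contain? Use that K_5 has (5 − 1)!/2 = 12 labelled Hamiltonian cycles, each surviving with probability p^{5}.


K_5 has (5 − 1)!/2 = 12 labelled Hamiltonian cycles.
For each such Hamiltonian cycle H, let X_H = 1 if all 5 edges of H are present in G. Then P[X_H = 1] = p^{5} = (4/5)^{5} = 1024/3125.
By linearity: E[X] = Σ_H E[X_H] = 12 · p^{5} = 12 · 1024/3125 = 12288/3125.
Numerically: E[X] ≈ 3.932.

E[X] = 12 · (4/5)^{5} = 12288/3125 ≈ 3.932.


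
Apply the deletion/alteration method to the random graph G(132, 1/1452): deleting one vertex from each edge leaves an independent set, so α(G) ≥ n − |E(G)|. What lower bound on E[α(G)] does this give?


E[|E(G)|] = C(132, 2)·p = 8646 · (1/1452) = 131/22.
E[α(G)] ≥ n − E[|E(G)|] = 132 − 131/22 = 2773/22.
Numerically: ≈ 126.045.
(This is only a lower bound; the true E[α(G)] may be larger.)

E[α(G)] ≥ 2773/22 ≈ 126.045.


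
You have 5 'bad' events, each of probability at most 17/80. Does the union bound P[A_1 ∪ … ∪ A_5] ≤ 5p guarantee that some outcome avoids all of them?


Union bound: P[∪_{i=1}^{5} A_i] ≤ Σ_i P[A_i] ≤ 5·p = 5·(17/80) = 17/16.
Numerically: 17/16 ≈ 1.062500.
Is 17/16 < 1? NO.
Since the bound 17/16 is ≥ 1, the union bound is uninformative here; it does NOT by itself certify existence.

5·p = 17/16 ≈ 1.062500; existence NOT certified by the union bound.


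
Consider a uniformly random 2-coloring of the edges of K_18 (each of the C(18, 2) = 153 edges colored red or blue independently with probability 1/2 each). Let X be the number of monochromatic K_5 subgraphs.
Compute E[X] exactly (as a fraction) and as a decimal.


Let X = Σ_S X_S over the C(18, 5) = 8568 subsets S of size 5, where X_S = 1 if the K_5 on S is monochromatic.
For a fixed S, the K_5 on S has C(5, 2) = 10 edges. P[all 10 edges red] = (1/2)^10, and likewise for blue, so P[monochromatic] = 2·(1/2)^10 = 2^{1 − 10} = 1/512.
By linearity of expectation: E[X] = C(18, 5) · 2^{1 − 10} = 8568 · 1/512 = 1071/64.
Numerically: E[X] ≈ 16.734.

E[X] = C(18,5)·2^(1−C(5,2)) = 1071/64 ≈ 16.734.


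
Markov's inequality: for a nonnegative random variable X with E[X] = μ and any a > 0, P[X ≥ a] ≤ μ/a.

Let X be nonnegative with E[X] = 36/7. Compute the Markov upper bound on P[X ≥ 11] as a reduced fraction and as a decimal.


μ = E[X] = 36/7, a = 11.
Markov: P[X ≥ 11] ≤ μ/a = (36/7)/11 = 36/77.
Numerically: ≈ 0.467532.
(Since a = 11 > μ = 5.142857, the bound 36/77 is < 1 and informative.)

P[X ≥ 11] ≤ 36/77 ≈ 0.467532.


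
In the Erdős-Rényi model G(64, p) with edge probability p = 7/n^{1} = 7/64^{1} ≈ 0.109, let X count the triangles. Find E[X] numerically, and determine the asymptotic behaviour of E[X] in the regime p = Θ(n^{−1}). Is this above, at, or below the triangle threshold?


Number of potential triangles: C(64, 3) = 41664.
Each occurs with probability p³ ≈ (0.109)³ ≈ 1.30844e-03.
By linearity: E[X] = C(64, 3)·p³ ≈ 41664 · 1.30844e-03 ≈ 54.515.
Here α = 1, so p = 7/n is exactly at the triangle threshold p ~ 1/n. Asymptotically E[X] → c³/6 = 7³/6 = 343/6 ≈ 57.167, a bounded constant. In this regime the triangle count is asymptotically Poisson(c³/6).

E[X] ≈ 54.515; in regime p = Θ(1/n^{1}) E[X] stays bounded (at the triangle threshold p ~ 1/n).


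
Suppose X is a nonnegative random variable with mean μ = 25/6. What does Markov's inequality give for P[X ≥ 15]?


μ = E[X] = 25/6, a = 15.
Markov: P[X ≥ 15] ≤ μ/a = (25/6)/15 = 5/18.
Numerically: ≈ 0.27778.
(Since a = 15 > μ = 4.16667, the bound 5/18 is < 1 and informative.)

P[X ≥ 15] ≤ 5/18 ≈ 0.27778.


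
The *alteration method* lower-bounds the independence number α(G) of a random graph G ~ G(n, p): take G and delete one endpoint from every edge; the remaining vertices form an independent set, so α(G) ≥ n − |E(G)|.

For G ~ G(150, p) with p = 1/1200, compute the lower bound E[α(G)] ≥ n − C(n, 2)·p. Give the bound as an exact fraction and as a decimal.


E[|E(G)|] = C(150, 2)·p = 11175 · (1/1200) = 149/16.
E[α(G)] ≥ n − E[|E(G)|] = 150 − 149/16 = 2251/16.
Numerically: ≈ 140.6875.
(This is only a lower bound; the true E[α(G)] may be larger.)

E[α(G)] ≥ 2251/16 ≈ 140.6875.


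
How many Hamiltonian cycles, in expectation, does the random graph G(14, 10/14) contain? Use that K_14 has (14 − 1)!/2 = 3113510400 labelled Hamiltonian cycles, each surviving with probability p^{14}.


K_14 has (14 − 1)!/2 = 3113510400 labelled Hamiltonian cycles.
For each such Hamiltonian cycle H, let X_H = 1 if all 14 edges of H are present in G. Then P[X_H = 1] = p^{14} = (5/7)^{14} = 6103515625/678223072849.
Summing the indicators: E[X] = Σ_H E[X_H] = 3113510400 · p^{14} = 3113510400 · 6103515625/678223072849 = 2714765625000000000/96889010407.
Numerically: E[X] ≈ 2.8019e+07.

E[X] = 3113510400 · (5/7)^{14} = 2714765625000000000/96889010407 ≈ 2.8019e+07.


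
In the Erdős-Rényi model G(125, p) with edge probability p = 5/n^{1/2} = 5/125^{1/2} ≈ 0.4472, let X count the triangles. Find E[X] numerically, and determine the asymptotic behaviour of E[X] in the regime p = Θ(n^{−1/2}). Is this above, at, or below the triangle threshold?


Number of potential triangles: C(125, 3) = 317750.
Each occurs with probability p³ ≈ (0.4472)³ ≈ 8.944272e-02.
By linearity: E[X] = C(125, 3)·p³ ≈ 317750 · 8.944272e-02 ≈ 28420.4240.
Since α = 1/2 < 1, p = c/n^{1/2} ≫ 1/n is above the triangle threshold p ~ 1/n. Asymptotically E[X] ~ (c³/6)·n^{3(1−α)} = (5³/6)·n^{1.5} → ∞; triangles are abundant w.h.p.

E[X] ≈ 28420.4240; in regime p = Θ(1/n^{1/2}) E[X] diverges (above the triangle threshold p ~ 1/n).


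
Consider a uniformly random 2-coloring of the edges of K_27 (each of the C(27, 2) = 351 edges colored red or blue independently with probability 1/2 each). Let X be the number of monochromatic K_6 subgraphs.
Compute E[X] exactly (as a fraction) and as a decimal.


Let X = Σ_S X_S over the C(27, 6) = 296010 subsets S of size 6, where X_S = 1 if the K_6 on S is monochromatic.
For a fixed S, the K_6 on S has C(6, 2) = 15 edges. P[all 15 edges red] = (1/2)^15, and likewise for blue, so P[monochromatic] = 2·(1/2)^15 = 2^{1 − 15} = 1/16384.
Summing: E[X] = C(27, 6) · 2^{1 − 15} = 296010 · 1/16384 = 148005/8192.
Numerically: E[X] ≈ 18.0670.

E[X] = C(27,6)·2^(1−C(6,2)) = 148005/8192 ≈ 18.0670.


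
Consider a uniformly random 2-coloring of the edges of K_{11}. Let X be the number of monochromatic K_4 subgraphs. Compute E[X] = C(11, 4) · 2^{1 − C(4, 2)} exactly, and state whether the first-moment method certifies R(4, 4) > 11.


E[X] = C(11, 4) · 2^{1 − 6} = 330 · 2^{−5} = 330/32.
As a reduced fraction: E[X] = 165/16 ≈ 10.312500.
Is E[X] < 1? NO.
Since E[X] ≥ 1, the first-moment bound is inconclusive at n = 11; it does NOT by itself certify R(4, 4) > 11.

E[X] = 165/16 ≈ 10.312500; E[X] ≥ 1; first-moment method inconclusive here.


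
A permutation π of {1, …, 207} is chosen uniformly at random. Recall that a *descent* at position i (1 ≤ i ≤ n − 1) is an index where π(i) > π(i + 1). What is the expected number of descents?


Write X = Σ X_I over i = 1, …, 206, with X_I the indicator of one descent.
There are 206 indicators.
For each fixed i, the pair (π(i), π(i+1)) is a uniformly random ordered pair of distinct values from {1, …, 207}; by symmetry P[π(i) > π(i+1)] = 1/2.
By linearity: E[X] = 206 · (1/2) = (207 − 1) · (1/2) = 103 ≈ 103.0000.

E[X] = 103 = 103.0000.


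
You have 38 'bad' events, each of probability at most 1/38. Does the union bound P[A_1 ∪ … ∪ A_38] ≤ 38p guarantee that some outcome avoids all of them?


Union bound: P[∪_{i=1}^{38} A_i] ≤ Σ_i P[A_i] ≤ 38·p = 38·(1/38) = 1.
Numerically: 1 ≈ 1.000000.
Is 1 < 1? NO.
Since the bound 1 is ≥ 1, the union bound is uninformative here; it does NOT by itself certify existence.

38·p = 1 ≈ 1.000000; existence NOT certified by the union bound.


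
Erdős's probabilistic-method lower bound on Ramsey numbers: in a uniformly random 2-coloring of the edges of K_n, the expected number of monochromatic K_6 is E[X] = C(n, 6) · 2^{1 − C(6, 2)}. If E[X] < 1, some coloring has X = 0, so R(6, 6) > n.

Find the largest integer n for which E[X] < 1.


We need C(n, 6) · 2^{1 − 15} < 1, i.e. C(n, 6) < 2^{15 − 1} = 16384.
Check values of n near the boundary:
  n = 15: C(15, 6) = 5005; 5005 < 16384? YES
  n = 16: C(16, 6) = 8008; 8008 < 16384? YES
  n = 17: C(17, 6) = 12376; 12376 < 16384? YES
  n = 18: C(18, 6) = 18564; 18564 < 16384? NO
  n = 19: C(19, 6) = 27132; 27132 < 16384? NO
The largest n with C(n, 6) < 16384 is n = 17 (where E[X] = 1547/2048 ≈ 0.755). Hence R(6, 6) > 17, i.e. R(6, 6) ≥ 18.

Largest n = 17; hence R(6, 6) > 17.


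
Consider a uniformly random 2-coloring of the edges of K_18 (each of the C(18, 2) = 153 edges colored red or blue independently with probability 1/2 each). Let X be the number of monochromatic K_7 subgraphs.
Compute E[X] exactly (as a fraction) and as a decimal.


Let X = Σ_S X_S over the C(18, 7) = 31824 subsets S of size 7, where X_S = 1 if the K_7 on S is monochromatic.
For a fixed S, the K_7 on S has C(7, 2) = 21 edges. P[all 21 edges red] = (1/2)^21, and likewise for blue, so P[monochromatic] = 2·(1/2)^21 = 2^{1 − 21} = 1/1048576.
Summing: E[X] = C(18, 7) · 2^{1 − 21} = 31824 · 1/1048576 = 1989/65536.
Numerically: E[X] ≈ 0.0303.

E[X] = C(18,7)·2^(1−C(7,2)) = 1989/65536 ≈ 0.0303.


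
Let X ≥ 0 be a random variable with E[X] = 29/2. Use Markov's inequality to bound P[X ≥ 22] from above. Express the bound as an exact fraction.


μ = E[X] = 29/2, a = 22.
Markov: P[X ≥ 22] ≤ μ/a = (29/2)/22 = 29/44.
Numerically: ≈ 0.659.
(Since a = 22 > μ = 14.500, the bound 29/44 is < 1 and informative.)

P[X ≥ 22] ≤ 29/44 ≈ 0.659.


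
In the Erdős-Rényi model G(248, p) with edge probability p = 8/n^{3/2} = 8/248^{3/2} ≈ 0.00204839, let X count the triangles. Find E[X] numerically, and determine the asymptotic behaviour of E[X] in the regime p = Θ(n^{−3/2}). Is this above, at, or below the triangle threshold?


Number of potential triangles: C(248, 3) = 2511496.
Each occurs with probability p³ ≈ (0.00204839)³ ≈ 8.59483210e-09.
By linearity: E[X] = C(248, 3)·p³ ≈ 2511496 · 8.59483210e-09 ≈ 0.021586.
Since α = 3/2 > 1, p = c/n^{3/2} = o(1/n) is below the triangle threshold p ~ 1/n. Asymptotically E[X] ~ (c³/6)·n^{3(1−α)} = (8³/6)·n^{-1.5} → 0, so by Markov's inequality G has no triangles w.h.p.

E[X] ≈ 0.021586; in regime p = Θ(1/n^{3/2}) E[X] tends to 0 (below the triangle threshold p ~ 1/n).


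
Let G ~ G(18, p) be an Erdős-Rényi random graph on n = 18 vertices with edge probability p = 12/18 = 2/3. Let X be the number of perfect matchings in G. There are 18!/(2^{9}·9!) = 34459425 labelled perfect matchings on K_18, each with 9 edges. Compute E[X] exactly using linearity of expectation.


K_18 has 18!/(2^{9}·9!) = 34459425 labelled perfect matchings.
For each such perfect matching H, let X_H = 1 if all 9 edges of H are present in G. Then P[X_H = 1] = p^{9} = (2/3)^{9} = 512/19683.
By linearity: E[X] = Σ_H E[X_H] = 34459425 · p^{9} = 34459425 · 512/19683 = 217817600/243.
Numerically: E[X] ≈ 8.9637e+05.

E[X] = 34459425 · (2/3)^{9} = 217817600/243 ≈ 8.9637e+05.


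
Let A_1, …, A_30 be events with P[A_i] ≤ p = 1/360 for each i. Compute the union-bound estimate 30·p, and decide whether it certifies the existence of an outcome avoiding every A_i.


Union bound: P[∪_{i=1}^{30} A_i] ≤ Σ_i P[A_i] ≤ 30·p = 30·(1/360) = 1/12.
Numerically: 1/12 ≈ 0.0833333.
Is 1/12 < 1? YES.
Since P[∪ A_i] ≤ 1/12 < 1, the complement has P[∩ A_i^c] ≥ 1 − 1/12 = 11/12 > 0, so some outcome avoids every A_i.

30·p = 1/12 ≈ 0.0833333; existence CERTIFIED by the union bound.


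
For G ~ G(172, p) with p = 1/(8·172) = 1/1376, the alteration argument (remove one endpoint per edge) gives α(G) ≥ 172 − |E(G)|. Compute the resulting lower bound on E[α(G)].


E[|E(G)|] = C(172, 2)·p = 14706 · (1/1376) = 171/16.
E[α(G)] ≥ n − E[|E(G)|] = 172 − 171/16 = 2581/16.
Numerically: ≈ 161.31250.
(This is only a lower bound; the true E[α(G)] may be larger.)

E[α(G)] ≥ 2581/16 ≈ 161.31250.


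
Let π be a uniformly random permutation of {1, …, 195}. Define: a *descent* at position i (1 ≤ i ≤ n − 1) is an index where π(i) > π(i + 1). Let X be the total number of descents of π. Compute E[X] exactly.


Write X = Σ X_I over i = 1, …, 194, with X_I the indicator of one descent.
There are 194 indicators.
For each fixed i, the pair (π(i), π(i+1)) is a uniformly random ordered pair of distinct values from {1, …, 195}; by symmetry P[π(i) > π(i+1)] = 1/2.
By linearity: E[X] = 194 · (1/2) = (195 − 1) · (1/2) = 97 ≈ 97.000.

E[X] = 97 = 97.000.


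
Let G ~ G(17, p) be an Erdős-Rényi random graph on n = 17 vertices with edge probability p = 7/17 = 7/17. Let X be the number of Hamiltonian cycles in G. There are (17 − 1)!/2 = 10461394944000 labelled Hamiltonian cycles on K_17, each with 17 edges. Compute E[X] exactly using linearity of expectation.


K_17 has (17 − 1)!/2 = 10461394944000 labelled Hamiltonian cycles.
For each such Hamiltonian cycle H, let X_H = 1 if all 17 edges of H are present in G. Then P[X_H = 1] = p^{17} = (7/17)^{17} = 232630513987207/827240261886336764177.
Summing the indicators: E[X] = Σ_H E[X_H] = 10461394944000 · p^{17} = 10461394944000 · 232630513987207/827240261886336764177 = 2433639682845888590481408000/827240261886336764177.
Numerically: E[X] ≈ 2.942e+06.

E[X] = 10461394944000 · (7/17)^{17} = 2433639682845888590481408000/827240261886336764177 ≈ 2.942e+06.


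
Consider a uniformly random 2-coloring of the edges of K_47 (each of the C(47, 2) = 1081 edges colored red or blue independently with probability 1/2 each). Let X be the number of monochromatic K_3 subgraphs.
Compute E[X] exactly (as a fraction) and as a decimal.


Let X = Σ_S X_S over the C(47, 3) = 16215 subsets S of size 3, where X_S = 1 if the K_3 on S is monochromatic.
For a fixed S, the K_3 on S has C(3, 2) = 3 edges. P[all 3 edges red] = (1/2)^3, and likewise for blue, so P[monochromatic] = 2·(1/2)^3 = 2^{1 − 3} = 1/4.
Summing: E[X] = C(47, 3) · 2^{1 − 3} = 16215 · 1/4 = 16215/4.
Numerically: E[X] ≈ 4053.75000.

E[X] = C(47,3)·2^(1−C(3,2)) = 16215/4 ≈ 4053.75000.


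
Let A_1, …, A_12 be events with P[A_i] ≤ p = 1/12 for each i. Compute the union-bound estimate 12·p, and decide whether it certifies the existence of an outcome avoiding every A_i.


Union bound: P[∪_{i=1}^{12} A_i] ≤ Σ_i P[A_i] ≤ 12·p = 12·(1/12) = 1.
Numerically: 1 ≈ 1.000.
Is 1 < 1? NO.
Since the bound 1 is ≥ 1, the union bound is uninformative here; it does NOT by itself certify existence.

12·p = 1 ≈ 1.000; existence NOT certified by the union bound.


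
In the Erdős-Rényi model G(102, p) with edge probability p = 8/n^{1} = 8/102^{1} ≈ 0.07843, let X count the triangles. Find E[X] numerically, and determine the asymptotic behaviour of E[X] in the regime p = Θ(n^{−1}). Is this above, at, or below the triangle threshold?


Number of potential triangles: C(102, 3) = 171700.
Each occurs with probability p³ ≈ (0.07843)³ ≈ 4.824690e-04.
By linearity: E[X] = C(102, 3)·p³ ≈ 171700 · 4.824690e-04 ≈ 82.8399.
Here α = 1, so p = 8/n is exactly at the triangle threshold p ~ 1/n. Asymptotically E[X] → c³/6 = 8³/6 = 256/3 ≈ 85.3333, a bounded constant. In this regime the triangle count is asymptotically Poisson(c³/6).

E[X] ≈ 82.8399; in regime p = Θ(1/n^{1}) E[X] stays bounded (at the triangle threshold p ~ 1/n).


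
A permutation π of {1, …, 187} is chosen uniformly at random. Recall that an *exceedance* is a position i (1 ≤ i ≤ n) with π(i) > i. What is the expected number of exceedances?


Write X = Σ_{i=1}^{187} X_i, where X_i = 1_{π(i) > i}.
For each fixed i, π(i) is uniform over {1, …, 187} (marginal of a uniform permutation), so P[π(i) > i] = (n − i)/n. Summing: Σ_{i=1}^{187} (n − i)/n = (0 + 1 + … + 186)/187 = 187(187 − 1)/(2·187) = (187 − 1)/2.
Hence E[X] = Σ_{i=1}^{187} (187 − i)/187 = 93 ≈ 93.00000.

E[X] = 93 = 93.00000.


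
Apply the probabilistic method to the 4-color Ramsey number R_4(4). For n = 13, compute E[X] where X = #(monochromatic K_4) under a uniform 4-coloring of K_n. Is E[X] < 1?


E[X] = C(13, 4) · 4^{1 − 6} = 715 · 4^{−5} = 715/1024.
As a reduced fraction: E[X] = 715/1024 ≈ 0.698242.
Is E[X] < 1? YES.
Since E[X] < 1, there exists a 4-coloring of K_{13} with no monochromatic K_4; hence R_4(4) > 13.

E[X] = 715/1024 ≈ 0.698242; E[X] < 1, so R_4(4) > 13.


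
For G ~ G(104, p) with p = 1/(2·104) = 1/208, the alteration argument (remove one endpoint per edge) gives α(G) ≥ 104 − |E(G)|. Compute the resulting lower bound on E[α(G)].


E[|E(G)|] = C(104, 2)·p = 5356 · (1/208) = 103/4.
E[α(G)] ≥ n − E[|E(G)|] = 104 − 103/4 = 313/4.
Numerically: ≈ 78.250000.
(This is only a lower bound; the true E[α(G)] may be larger.)

E[α(G)] ≥ 313/4 ≈ 78.250000.
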